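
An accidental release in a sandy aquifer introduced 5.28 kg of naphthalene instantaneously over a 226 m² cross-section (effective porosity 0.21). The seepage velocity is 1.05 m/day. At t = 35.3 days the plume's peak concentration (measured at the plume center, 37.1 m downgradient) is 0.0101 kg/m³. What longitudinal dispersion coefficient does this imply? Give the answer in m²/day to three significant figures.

At the plume center C_max = M/(n_e·A·√(4πDt)), so D = M²/(4πt·(n_e·A·C_max)²).
n_e·A·C_max = 0.21 × 226 × 0.0101 = 0.4793 kg/m.
D = 5.28²/(4π × 35.3 × 0.4793²) = 0.274 m²/day.

0.274 m²/day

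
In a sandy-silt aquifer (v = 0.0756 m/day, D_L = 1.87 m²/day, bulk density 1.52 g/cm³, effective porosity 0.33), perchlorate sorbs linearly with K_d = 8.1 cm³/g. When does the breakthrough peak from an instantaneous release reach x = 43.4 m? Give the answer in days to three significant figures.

Retardation factor R = 1 + ρ_b·K_d/n = 1 + 1.52 × 8.1/0.33 = 38.31.
Sorption retards both mechanisms: v_R = v/R = 0.001973 m/day, D_R = D/R = 0.04881 m²/day.
Peak time from v_R²t² + 2D_R t − x² = 0: t = (√(D_R² + v_R²x²) − D_R)/v_R².
√(D_R² + v_R²x²) = √(0.04881² + 0.001973² × 43.4²) = 0.09856; v_R² = 3.893e-06.
t = (0.09856 − 0.04881)/3.893e-06 = 12800 days.

12800 days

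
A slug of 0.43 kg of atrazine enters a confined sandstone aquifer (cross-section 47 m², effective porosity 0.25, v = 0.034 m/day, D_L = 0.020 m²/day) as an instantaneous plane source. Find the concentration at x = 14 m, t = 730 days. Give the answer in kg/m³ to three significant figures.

0.000364 kg/m³

For an instantaneous plane source, C(x,t) = M/(n_e·A·√(4πDt)) · exp(−(x−vt)²/(4Dt)), with n_e·A the pore (flow) area.
Plume center vt = 0.034 × 730 = 24.82 m, so the well at 14 m is 10.82 m upgradient of the peak.
√(4πDt) = 13.55 m, giving peak height M/(n_e·A·√(4πDt)) = 0.43/(0.25 × 47 × 13.55) = 0.002701 kg/m³.
(x−vt)²/(4Dt) = (-10.82)²/(4 × 0.020 × 730) = 2.005; exp(−2.005) = 0.1347.
C = 0.002701 × 0.1347 = 0.000364 kg/m³.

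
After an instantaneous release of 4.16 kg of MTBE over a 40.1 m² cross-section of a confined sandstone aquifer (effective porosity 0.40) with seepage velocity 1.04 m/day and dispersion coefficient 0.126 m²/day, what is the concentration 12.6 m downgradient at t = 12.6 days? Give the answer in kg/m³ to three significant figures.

0.0558 kg/m³

For an instantaneous plane source, C(x,t) = M/(n_e·A·√(4πDt)) · exp(−(x−vt)²/(4Dt)), with n_e·A the pore (flow) area.
Plume center vt = 1.04 × 12.6 = 13.104 m, so the well at 12.6 m is 0.504 m upgradient of the peak.
√(4πDt) = 4.467 m, giving peak height M/(n_e·A·√(4πDt)) = 4.16/(0.40 × 40.1 × 4.467) = 0.05806 kg/m³.
(x−vt)²/(4Dt) = (-0.504)²/(4 × 0.126 × 12.6) = 0.04000; exp(−0.04000) = 0.9608.
C = 0.05806 × 0.9608 = 0.0558 kg/m³.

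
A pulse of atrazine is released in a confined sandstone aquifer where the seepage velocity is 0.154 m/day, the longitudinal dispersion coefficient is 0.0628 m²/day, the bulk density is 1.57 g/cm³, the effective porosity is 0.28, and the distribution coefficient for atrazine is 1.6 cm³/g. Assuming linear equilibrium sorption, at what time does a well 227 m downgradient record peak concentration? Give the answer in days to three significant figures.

14700 days

Retardation factor R = 1 + ρ_b·K_d/n = 1 + 1.57 × 1.6/0.28 = 9.971.
Sorption retards both mechanisms: v_R = v/R = 0.01544 m/day, D_R = D/R = 0.006298 m²/day.
Peak time from v_R²t² + 2D_R t − x² = 0: t = (√(D_R² + v_R²x²) − D_R)/v_R².
√(D_R² + v_R²x²) = √(0.006298² + 0.01544² × 227²) = 3.505; v_R² = 0.0002384.
t = (3.505 − 0.006298)/0.0002384 = 14700 days.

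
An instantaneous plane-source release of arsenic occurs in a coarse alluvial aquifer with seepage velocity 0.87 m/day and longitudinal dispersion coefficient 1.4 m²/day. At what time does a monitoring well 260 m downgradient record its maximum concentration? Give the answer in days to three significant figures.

For the 1D instantaneous-source solution, setting ∂C/∂t = 0 at fixed x gives v²t² + 2Dt − x² = 0, so t = (√(D² + v²x²) − D)/v².
√(D² + v²x²) = √(1.4² + 0.87² × 260²) = 226.2; v² = 0.7569.
t = (226.2 − 1.4)/0.7569 = 297 days (vs. the pure-advection estimate x/v = 299 d).

297 days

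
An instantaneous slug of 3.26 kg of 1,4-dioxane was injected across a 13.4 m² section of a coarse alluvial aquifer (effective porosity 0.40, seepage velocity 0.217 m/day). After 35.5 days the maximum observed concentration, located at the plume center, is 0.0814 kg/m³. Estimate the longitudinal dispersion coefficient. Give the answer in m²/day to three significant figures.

At the plume center C_max = M/(n_e·A·√(4πDt)), so D = M²/(4πt·(n_e·A·C_max)²).
n_e·A·C_max = 0.40 × 13.4 × 0.0814 = 0.4363 kg/m.
D = 3.26²/(4π × 35.5 × 0.4363²) = 0.125 m²/day.

0.125 m²/day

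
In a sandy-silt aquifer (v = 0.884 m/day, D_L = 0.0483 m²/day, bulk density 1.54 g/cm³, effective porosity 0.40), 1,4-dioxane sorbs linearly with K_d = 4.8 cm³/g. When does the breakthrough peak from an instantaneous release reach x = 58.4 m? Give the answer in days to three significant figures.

Retardation factor R = 1 + ρ_b·K_d/n = 1 + 1.54 × 4.8/0.40 = 19.48.
Sorption retards both mechanisms: v_R = v/R = 0.04538 m/day, D_R = D/R = 0.002479 m²/day.
Peak time from v_R²t² + 2D_R t − x² = 0: t = (√(D_R² + v_R²x²) − D_R)/v_R².
√(D_R² + v_R²x²) = √(0.002479² + 0.04538² × 58.4²) = 2.650; v_R² = 0.002059.
t = (2.650 − 0.002479)/0.002059 = 1290 days.

1290 days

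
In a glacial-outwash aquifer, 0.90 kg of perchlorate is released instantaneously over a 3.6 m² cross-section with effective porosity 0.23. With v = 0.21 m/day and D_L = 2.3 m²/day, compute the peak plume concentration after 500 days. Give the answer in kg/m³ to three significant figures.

The peak of an instantaneous 1D plume sits at x = vt; there the Gaussian factor is 1 and C_max = M/(n_e·A·√(4πDt)), where n_e·A is the pore area the mass is dissolved in.
√(4πDt) = √(4π × 2.3 × 500) = 120.2 m, so C_max = 0.90/(0.23 × 3.6 × 120.2) = 0.00904 kg/m³.

0.00904 kg/m³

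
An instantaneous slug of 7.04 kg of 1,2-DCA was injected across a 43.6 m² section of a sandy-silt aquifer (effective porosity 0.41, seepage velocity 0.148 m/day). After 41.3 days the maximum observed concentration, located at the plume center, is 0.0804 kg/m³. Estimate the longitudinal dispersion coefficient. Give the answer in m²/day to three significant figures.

0.0462 m²/day

At the plume center C_max = M/(n_e·A·√(4πDt)), so D = M²/(4πt·(n_e·A·C_max)²).
n_e·A·C_max = 0.41 × 43.6 × 0.0804 = 1.437 kg/m.
D = 7.04²/(4π × 41.3 × 1.437²) = 0.0462 m²/day.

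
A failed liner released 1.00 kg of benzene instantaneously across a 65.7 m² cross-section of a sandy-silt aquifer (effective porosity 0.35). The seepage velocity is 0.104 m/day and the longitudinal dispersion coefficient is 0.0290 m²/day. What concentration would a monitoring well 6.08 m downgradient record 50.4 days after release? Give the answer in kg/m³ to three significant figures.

For an instantaneous plane source, C(x,t) = M/(n_e·A·√(4πDt)) · exp(−(x−vt)²/(4Dt)), with n_e·A the pore (flow) area.
Plume center vt = 0.104 × 50.4 = 5.2416 m, so the well at 6.08 m is 0.8384 m downgradient of the peak.
√(4πDt) = 4.286 m, giving peak height M/(n_e·A·√(4πDt)) = 1.00/(0.35 × 65.7 × 4.286) = 0.01015 kg/m³.
(x−vt)²/(4Dt) = (0.8384)²/(4 × 0.0290 × 50.4) = 0.1202; exp(−0.1202) = 0.8867.
C = 0.01015 × 0.8867 = 0.00900 kg/m³.

0.00900 kg/m³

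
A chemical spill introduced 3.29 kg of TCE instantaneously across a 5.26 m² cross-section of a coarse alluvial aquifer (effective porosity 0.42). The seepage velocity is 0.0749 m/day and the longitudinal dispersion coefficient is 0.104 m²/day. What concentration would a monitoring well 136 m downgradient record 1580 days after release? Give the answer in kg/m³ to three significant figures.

For an instantaneous plane source, C(x,t) = M/(n_e·A·√(4πDt)) · exp(−(x−vt)²/(4Dt)), with n_e·A the pore (flow) area.
Plume center vt = 0.0749 × 1580 = 118.342 m, so the well at 136 m is 17.658 m downgradient of the peak.
√(4πDt) = 45.44 m, giving peak height M/(n_e·A·√(4πDt)) = 3.29/(0.42 × 5.26 × 45.44) = 0.03277 kg/m³.
(x−vt)²/(4Dt) = (17.658)²/(4 × 0.104 × 1580) = 0.4744; exp(−0.4744) = 0.6223.
C = 0.03277 × 0.6223 = 0.0204 kg/m³.

0.0204 kg/m³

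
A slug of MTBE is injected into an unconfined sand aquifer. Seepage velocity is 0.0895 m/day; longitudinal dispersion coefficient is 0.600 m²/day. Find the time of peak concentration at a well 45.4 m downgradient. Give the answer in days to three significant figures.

438 days

For the 1D instantaneous-source solution, setting ∂C/∂t = 0 at fixed x gives v²t² + 2Dt − x² = 0, so t = (√(D² + v²x²) − D)/v².
√(D² + v²x²) = √(0.600² + 0.0895² × 45.4²) = 4.107; v² = 0.00801025.
t = (4.107 − 0.600)/0.00801025 = 438 days (vs. the pure-advection estimate x/v = 507 d).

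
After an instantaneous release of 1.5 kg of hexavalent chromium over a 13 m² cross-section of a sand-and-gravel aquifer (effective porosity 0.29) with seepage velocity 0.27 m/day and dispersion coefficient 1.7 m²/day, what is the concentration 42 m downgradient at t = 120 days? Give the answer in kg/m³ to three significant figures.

For an instantaneous plane source, C(x,t) = M/(n_e·A·√(4πDt)) · exp(−(x−vt)²/(4Dt)), with n_e·A the pore (flow) area.
Plume center vt = 0.27 × 120 = 32.4 m, so the well at 42 m is 9.6 m downgradient of the peak.
√(4πDt) = 50.63 m, giving peak height M/(n_e·A·√(4πDt)) = 1.5/(0.29 × 13 × 50.63) = 0.007859 kg/m³.
(x−vt)²/(4Dt) = (9.6)²/(4 × 1.7 × 120) = 0.1129; exp(−0.1129) = 0.8932.
C = 0.007859 × 0.8932 = 0.00702 kg/m³.

0.00702 kg/m³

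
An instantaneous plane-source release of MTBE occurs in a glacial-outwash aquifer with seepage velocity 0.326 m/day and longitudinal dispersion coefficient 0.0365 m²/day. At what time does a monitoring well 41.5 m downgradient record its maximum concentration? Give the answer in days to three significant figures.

For the 1D instantaneous-source solution, setting ∂C/∂t = 0 at fixed x gives v²t² + 2Dt − x² = 0, so t = (√(D² + v²x²) − D)/v².
√(D² + v²x²) = √(0.0365² + 0.326² × 41.5²) = 13.53; v² = 0.106276.
t = (13.53 − 0.0365)/0.106276 = 127 days (vs. the pure-advection estimate x/v = 127 d).

127 days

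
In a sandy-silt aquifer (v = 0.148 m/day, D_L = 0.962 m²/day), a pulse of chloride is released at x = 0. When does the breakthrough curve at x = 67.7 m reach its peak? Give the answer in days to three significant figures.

For the 1D instantaneous-source solution, setting ∂C/∂t = 0 at fixed x gives v²t² + 2Dt − x² = 0, so t = (√(D² + v²x²) − D)/v².
√(D² + v²x²) = √(0.962² + 0.148² × 67.7²) = 10.07; v² = 0.021904.
t = (10.07 − 0.962)/0.021904 = 416 days (vs. the pure-advection estimate x/v = 457 d).

416 days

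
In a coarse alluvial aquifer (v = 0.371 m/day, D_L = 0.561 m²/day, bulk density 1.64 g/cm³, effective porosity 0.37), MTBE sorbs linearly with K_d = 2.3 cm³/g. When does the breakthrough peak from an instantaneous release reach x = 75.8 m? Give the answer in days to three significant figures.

Retardation factor R = 1 + ρ_b·K_d/n = 1 + 1.64 × 2.3/0.37 = 11.19.
Sorption retards both mechanisms: v_R = v/R = 0.03315 m/day, D_R = D/R = 0.05013 m²/day.
Peak time from v_R²t² + 2D_R t − x² = 0: t = (√(D_R² + v_R²x²) − D_R)/v_R².
√(D_R² + v_R²x²) = √(0.05013² + 0.03315² × 75.8²) = 2.513; v_R² = 0.001099.
t = (2.513 − 0.05013)/0.001099 = 2240 days.

2240 days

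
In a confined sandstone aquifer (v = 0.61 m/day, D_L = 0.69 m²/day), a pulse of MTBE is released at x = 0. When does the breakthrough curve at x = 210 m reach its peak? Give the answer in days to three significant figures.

342 days

For the 1D instantaneous-source solution, setting ∂C/∂t = 0 at fixed x gives v²t² + 2Dt − x² = 0, so t = (√(D² + v²x²) − D)/v².
√(D² + v²x²) = √(0.69² + 0.61² × 210²) = 128.1; v² = 0.3721.
t = (128.1 − 0.69)/0.3721 = 342 days (vs. the pure-advection estimate x/v = 344 d).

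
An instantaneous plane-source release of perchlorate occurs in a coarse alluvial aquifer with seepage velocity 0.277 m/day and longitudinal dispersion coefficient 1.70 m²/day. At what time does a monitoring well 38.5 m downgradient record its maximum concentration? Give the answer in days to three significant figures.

119 days

For the 1D instantaneous-source solution, setting ∂C/∂t = 0 at fixed x gives v²t² + 2Dt − x² = 0, so t = (√(D² + v²x²) − D)/v².
√(D² + v²x²) = √(1.70² + 0.277² × 38.5²) = 10.80; v² = 0.076729.
t = (10.80 − 1.70)/0.076729 = 119 days (vs. the pure-advection estimate x/v = 139 d).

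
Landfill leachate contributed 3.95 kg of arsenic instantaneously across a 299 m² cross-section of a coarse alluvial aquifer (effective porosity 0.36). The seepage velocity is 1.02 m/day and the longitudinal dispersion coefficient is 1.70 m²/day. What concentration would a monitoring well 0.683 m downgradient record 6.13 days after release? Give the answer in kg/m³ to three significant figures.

0.00152 kg/m³

For an instantaneous plane source, C(x,t) = M/(n_e·A·√(4πDt)) · exp(−(x−vt)²/(4Dt)), with n_e·A the pore (flow) area.
Plume center vt = 1.02 × 6.13 = 6.2526 m, so the well at 0.683 m is 5.5696 m upgradient of the peak.
√(4πDt) = 11.44 m, giving peak height M/(n_e·A·√(4πDt)) = 3.95/(0.36 × 299 × 11.44) = 0.003208 kg/m³.
(x−vt)²/(4Dt) = (-5.5696)²/(4 × 1.70 × 6.13) = 0.7442; exp(−0.7442) = 0.4751.
C = 0.003208 × 0.4751 = 0.00152 kg/m³.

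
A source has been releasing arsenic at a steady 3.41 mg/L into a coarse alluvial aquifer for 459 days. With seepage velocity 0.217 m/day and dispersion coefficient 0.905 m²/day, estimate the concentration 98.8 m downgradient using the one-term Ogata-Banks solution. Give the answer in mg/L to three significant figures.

1.74 mg/L

For a continuous step input, C/C₀ ≈ ½·erfc((x−vt)/(2√(Dt))).
vt = 0.217 × 459 = 99.603 m and 2√(Dt) = 2√(0.905 × 459) = 40.76 m.
Argument (x−vt)/(2√(Dt)) = (98.8 − 99.603)/40.76 = -0.01970; ½·erfc(-0.01970) = 0.5111.
C = 3.41 × 0.5111 = 1.74 mg/L.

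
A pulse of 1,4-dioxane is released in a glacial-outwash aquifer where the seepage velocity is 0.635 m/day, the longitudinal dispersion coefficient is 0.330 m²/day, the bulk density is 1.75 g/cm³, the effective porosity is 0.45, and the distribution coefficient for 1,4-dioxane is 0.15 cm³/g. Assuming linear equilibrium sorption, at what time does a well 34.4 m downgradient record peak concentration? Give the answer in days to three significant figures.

84.5 days

Retardation factor R = 1 + ρ_b·K_d/n = 1 + 1.75 × 0.15/0.45 = 1.583.
Sorption retards both mechanisms: v_R = v/R = 0.4011 m/day, D_R = D/R = 0.2085 m²/day.
Peak time from v_R²t² + 2D_R t − x² = 0: t = (√(D_R² + v_R²x²) − D_R)/v_R².
√(D_R² + v_R²x²) = √(0.2085² + 0.4011² × 34.4²) = 13.80; v_R² = 0.1609.
t = (13.80 − 0.2085)/0.1609 = 84.5 days.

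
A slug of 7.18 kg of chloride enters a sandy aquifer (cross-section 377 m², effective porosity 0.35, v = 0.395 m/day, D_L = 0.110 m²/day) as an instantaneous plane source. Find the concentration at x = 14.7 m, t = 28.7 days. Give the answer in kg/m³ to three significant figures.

For an instantaneous plane source, C(x,t) = M/(n_e·A·√(4πDt)) · exp(−(x−vt)²/(4Dt)), with n_e·A the pore (flow) area.
Plume center vt = 0.395 × 28.7 = 11.3365 m, so the well at 14.7 m is 3.3635 m downgradient of the peak.
√(4πDt) = 6.299 m, giving peak height M/(n_e·A·√(4πDt)) = 7.18/(0.35 × 377 × 6.299) = 0.008639 kg/m³.
(x−vt)²/(4Dt) = (3.3635)²/(4 × 0.110 × 28.7) = 0.8959; exp(−0.8959) = 0.4082.
C = 0.008639 × 0.4082 = 0.00353 kg/m³.

0.00353 kg/m³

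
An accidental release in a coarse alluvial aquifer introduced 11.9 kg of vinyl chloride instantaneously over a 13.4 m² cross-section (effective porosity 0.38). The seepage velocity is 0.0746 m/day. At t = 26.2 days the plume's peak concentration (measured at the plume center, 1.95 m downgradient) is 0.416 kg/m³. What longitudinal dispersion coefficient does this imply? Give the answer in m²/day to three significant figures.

At the plume center C_max = M/(n_e·A·√(4πDt)), so D = M²/(4πt·(n_e·A·C_max)²).
n_e·A·C_max = 0.38 × 13.4 × 0.416 = 2.118 kg/m.
D = 11.9²/(4π × 26.2 × 2.118²) = 0.0959 m²/day.

0.0959 m²/day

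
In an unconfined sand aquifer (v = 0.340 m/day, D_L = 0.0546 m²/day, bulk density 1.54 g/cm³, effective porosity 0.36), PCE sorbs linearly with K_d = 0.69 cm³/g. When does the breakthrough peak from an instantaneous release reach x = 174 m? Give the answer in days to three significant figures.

2020 days

Retardation factor R = 1 + ρ_b·K_d/n = 1 + 1.54 × 0.69/0.36 = 3.952.
Sorption retards both mechanisms: v_R = v/R = 0.08603 m/day, D_R = D/R = 0.01382 m²/day.
Peak time from v_R²t² + 2D_R t − x² = 0: t = (√(D_R² + v_R²x²) − D_R)/v_R².
√(D_R² + v_R²x²) = √(0.01382² + 0.08603² × 174²) = 14.97; v_R² = 0.007401.
t = (14.97 − 0.01382)/0.007401 = 2020 days.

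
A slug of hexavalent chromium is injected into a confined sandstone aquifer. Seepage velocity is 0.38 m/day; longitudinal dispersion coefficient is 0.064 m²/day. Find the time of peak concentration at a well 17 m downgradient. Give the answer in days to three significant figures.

For the 1D instantaneous-source solution, setting ∂C/∂t = 0 at fixed x gives v²t² + 2Dt − x² = 0, so t = (√(D² + v²x²) − D)/v².
√(D² + v²x²) = √(0.064² + 0.38² × 17²) = 6.460; v² = 0.1444.
t = (6.460 − 0.064)/0.1444 = 44.3 days (vs. the pure-advection estimate x/v = 44.7 d).

44.3 days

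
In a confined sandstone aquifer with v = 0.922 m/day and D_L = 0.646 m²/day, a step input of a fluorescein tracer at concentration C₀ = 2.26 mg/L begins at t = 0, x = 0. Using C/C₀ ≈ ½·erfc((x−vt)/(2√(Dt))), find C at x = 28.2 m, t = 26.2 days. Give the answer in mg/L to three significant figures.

For a continuous step input, C/C₀ ≈ ½·erfc((x−vt)/(2√(Dt))).
vt = 0.922 × 26.2 = 24.1564 m and 2√(Dt) = 2√(0.646 × 26.2) = 8.228 m.
Argument (x−vt)/(2√(Dt)) = (28.2 − 24.1564)/8.228 = 0.4914; ½·erfc(0.4914) = 0.2435.
C = 2.26 × 0.2435 = 0.550 mg/L.

0.550 mg/L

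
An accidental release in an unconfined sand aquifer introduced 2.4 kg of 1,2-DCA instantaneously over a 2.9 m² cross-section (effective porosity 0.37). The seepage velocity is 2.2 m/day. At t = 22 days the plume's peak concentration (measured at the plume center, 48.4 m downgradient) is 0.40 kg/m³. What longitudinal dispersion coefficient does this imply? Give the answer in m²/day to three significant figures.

At the plume center C_max = M/(n_e·A·√(4πDt)), so D = M²/(4πt·(n_e·A·C_max)²).
n_e·A·C_max = 0.37 × 2.9 × 0.40 = 0.4292 kg/m.
D = 2.4²/(4π × 22 × 0.4292²) = 0.113 m²/day.

0.113 m²/day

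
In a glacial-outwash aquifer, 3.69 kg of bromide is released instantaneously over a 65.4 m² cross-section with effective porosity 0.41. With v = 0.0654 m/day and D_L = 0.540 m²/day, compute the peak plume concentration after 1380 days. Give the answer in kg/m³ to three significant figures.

The peak of an instantaneous 1D plume sits at x = vt; there the Gaussian factor is 1 and C_max = M/(n_e·A·√(4πDt)), where n_e·A is the pore area the mass is dissolved in.
√(4πDt) = √(4π × 0.540 × 1380) = 96.77 m, so C_max = 3.69/(0.41 × 65.4 × 96.77) = 0.00142 kg/m³.

0.00142 kg/m³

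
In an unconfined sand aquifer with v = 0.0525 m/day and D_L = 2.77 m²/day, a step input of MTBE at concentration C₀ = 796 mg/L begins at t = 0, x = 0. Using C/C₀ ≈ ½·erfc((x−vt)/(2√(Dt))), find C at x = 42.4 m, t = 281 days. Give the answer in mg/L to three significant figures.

For a continuous step input, C/C₀ ≈ ½·erfc((x−vt)/(2√(Dt))).
vt = 0.0525 × 281 = 14.7525 m and 2√(Dt) = 2√(2.77 × 281) = 55.80 m.
Argument (x−vt)/(2√(Dt)) = (42.4 − 14.7525)/55.80 = 0.4955; ½·erfc(0.4955) = 0.2417.
C = 796 × 0.2417 = 192 mg/L.

192 mg/L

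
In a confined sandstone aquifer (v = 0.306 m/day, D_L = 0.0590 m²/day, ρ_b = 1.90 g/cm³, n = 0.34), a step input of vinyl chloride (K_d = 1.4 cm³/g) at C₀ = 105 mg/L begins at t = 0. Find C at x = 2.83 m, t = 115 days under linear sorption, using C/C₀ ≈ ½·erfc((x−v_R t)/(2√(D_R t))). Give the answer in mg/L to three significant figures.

86.6 mg/L

Retardation factor R = 1 + ρ_b·K_d/n = 1 + 1.90 × 1.4/0.34 = 8.824.
Sorption retards both mechanisms: v_R = v/R = 0.03468 m/day, D_R = D/R = 0.006686 m²/day.
v_R·t = 0.03468 × 115 = 3.9882 m; 2√(D_R t) = 1.754 m; argument = (2.83 − 3.9882)/1.754 = -0.6603.
C = C₀ × ½·erfc(-0.6603) = 105 × 0.8248 = 86.6 mg/L.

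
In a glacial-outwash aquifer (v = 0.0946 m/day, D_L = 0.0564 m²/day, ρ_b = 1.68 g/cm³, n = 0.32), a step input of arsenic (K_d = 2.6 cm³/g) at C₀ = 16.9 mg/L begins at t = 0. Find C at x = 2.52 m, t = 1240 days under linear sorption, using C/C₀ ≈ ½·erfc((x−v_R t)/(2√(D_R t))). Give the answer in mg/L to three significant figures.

Retardation factor R = 1 + ρ_b·K_d/n = 1 + 1.68 × 2.6/0.32 = 14.65.
Sorption retards both mechanisms: v_R = v/R = 0.006457 m/day, D_R = D/R = 0.003850 m²/day.
v_R·t = 0.006457 × 1240 = 8.00668 m; 2√(D_R t) = 4.370 m; argument = (2.52 − 8.00668)/4.370 = -1.256.
C = C₀ × ½·erfc(-1.256) = 16.9 × 0.9622 = 16.3 mg/L.

16.3 mg/L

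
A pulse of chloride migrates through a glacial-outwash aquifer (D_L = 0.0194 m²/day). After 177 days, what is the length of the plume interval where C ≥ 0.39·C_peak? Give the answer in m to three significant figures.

7.19 m

The plume is Gaussian with σ = √(2Dt) = √(2 × 0.0194 × 177) = 2.621 m.
C/C_peak = exp(−Δx²/(2σ²)) = 0.39 ⇒ Δx = σ·√(−2 ln 0.39) = 2.621 × 1.372 = 3.596 m.
Width = 2Δx = 7.19 m.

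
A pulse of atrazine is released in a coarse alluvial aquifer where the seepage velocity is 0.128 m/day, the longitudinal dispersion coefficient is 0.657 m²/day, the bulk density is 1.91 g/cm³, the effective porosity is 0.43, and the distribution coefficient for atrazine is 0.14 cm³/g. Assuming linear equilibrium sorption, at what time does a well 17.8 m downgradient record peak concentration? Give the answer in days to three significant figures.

Retardation factor R = 1 + ρ_b·K_d/n = 1 + 1.91 × 0.14/0.43 = 1.622.
Sorption retards both mechanisms: v_R = v/R = 0.07891 m/day, D_R = D/R = 0.4051 m²/day.
Peak time from v_R²t² + 2D_R t − x² = 0: t = (√(D_R² + v_R²x²) − D_R)/v_R².
√(D_R² + v_R²x²) = √(0.4051² + 0.07891² × 17.8²) = 1.462; v_R² = 0.006227.
t = (1.462 − 0.4051)/0.006227 = 170 days.

170 days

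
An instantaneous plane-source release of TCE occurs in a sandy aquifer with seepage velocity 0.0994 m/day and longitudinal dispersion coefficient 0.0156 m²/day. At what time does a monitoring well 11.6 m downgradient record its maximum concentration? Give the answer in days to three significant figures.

For the 1D instantaneous-source solution, setting ∂C/∂t = 0 at fixed x gives v²t² + 2Dt − x² = 0, so t = (√(D² + v²x²) − D)/v².
√(D² + v²x²) = √(0.0156² + 0.0994² × 11.6²) = 1.153; v² = 0.00988036.
t = (1.153 − 0.0156)/0.00988036 = 115 days (vs. the pure-advection estimate x/v = 117 d).

115 days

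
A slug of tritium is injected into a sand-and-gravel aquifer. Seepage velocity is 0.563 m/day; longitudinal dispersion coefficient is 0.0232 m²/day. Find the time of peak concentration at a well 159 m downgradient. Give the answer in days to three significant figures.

282 days

For the 1D instantaneous-source solution, setting ∂C/∂t = 0 at fixed x gives v²t² + 2Dt − x² = 0, so t = (√(D² + v²x²) − D)/v².
√(D² + v²x²) = √(0.0232² + 0.563² × 159²) = 89.52; v² = 0.316969.
t = (89.52 − 0.0232)/0.316969 = 282 days (vs. the pure-advection estimate x/v = 282 d).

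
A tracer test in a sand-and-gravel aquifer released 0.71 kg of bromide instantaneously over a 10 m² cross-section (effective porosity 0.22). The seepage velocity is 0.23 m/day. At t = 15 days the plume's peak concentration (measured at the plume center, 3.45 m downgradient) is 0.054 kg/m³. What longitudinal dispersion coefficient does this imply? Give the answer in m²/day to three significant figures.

At the plume center C_max = M/(n_e·A·√(4πDt)), so D = M²/(4πt·(n_e·A·C_max)²).
n_e·A·C_max = 0.22 × 10 × 0.054 = 0.1188 kg/m.
D = 0.71²/(4π × 15 × 0.1188²) = 0.189 m²/day.

0.189 m²/day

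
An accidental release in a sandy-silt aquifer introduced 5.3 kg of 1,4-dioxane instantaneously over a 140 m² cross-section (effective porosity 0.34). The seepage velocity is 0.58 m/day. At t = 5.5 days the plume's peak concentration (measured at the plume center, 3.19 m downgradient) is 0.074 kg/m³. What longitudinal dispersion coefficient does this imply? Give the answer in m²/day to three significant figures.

0.0328 m²/day

At the plume center C_max = M/(n_e·A·√(4πDt)), so D = M²/(4πt·(n_e·A·C_max)²).
n_e·A·C_max = 0.34 × 140 × 0.074 = 3.522 kg/m.
D = 5.3²/(4π × 5.5 × 3.522²) = 0.0328 m²/day.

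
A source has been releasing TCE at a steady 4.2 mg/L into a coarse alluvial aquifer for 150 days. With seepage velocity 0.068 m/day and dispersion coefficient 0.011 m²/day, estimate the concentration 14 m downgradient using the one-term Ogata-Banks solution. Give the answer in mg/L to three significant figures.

For a continuous step input, C/C₀ ≈ ½·erfc((x−vt)/(2√(Dt))).
vt = 0.068 × 150 = 10.2 m and 2√(Dt) = 2√(0.011 × 150) = 2.569 m.
Argument (x−vt)/(2√(Dt)) = (14 − 10.2)/2.569 = 1.479; ½·erfc(1.479) = 0.01824.
C = 4.2 × 0.01824 = 0.0766 mg/L.

0.0766 mg/L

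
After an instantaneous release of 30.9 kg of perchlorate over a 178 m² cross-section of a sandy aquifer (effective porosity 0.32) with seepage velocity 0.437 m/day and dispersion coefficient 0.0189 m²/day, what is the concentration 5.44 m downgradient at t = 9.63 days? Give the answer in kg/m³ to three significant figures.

For an instantaneous plane source, C(x,t) = M/(n_e·A·√(4πDt)) · exp(−(x−vt)²/(4Dt)), with n_e·A the pore (flow) area.
Plume center vt = 0.437 × 9.63 = 4.20831 m, so the well at 5.44 m is 1.23169 m downgradient of the peak.
√(4πDt) = 1.512 m, giving peak height M/(n_e·A·√(4πDt)) = 30.9/(0.32 × 178 × 1.512) = 0.3588 kg/m³.
(x−vt)²/(4Dt) = (1.23169)²/(4 × 0.0189 × 9.63) = 2.084; exp(−2.084) = 0.1244.
C = 0.3588 × 0.1244 = 0.0446 kg/m³.

0.0446 kg/m³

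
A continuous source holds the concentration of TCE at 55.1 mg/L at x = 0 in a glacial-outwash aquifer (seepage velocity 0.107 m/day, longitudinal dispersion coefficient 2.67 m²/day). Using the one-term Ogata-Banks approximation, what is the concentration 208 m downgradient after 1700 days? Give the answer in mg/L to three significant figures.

21.6 mg/L

For a continuous step input, C/C₀ ≈ ½·erfc((x−vt)/(2√(Dt))).
vt = 0.107 × 1700 = 181.9 m and 2√(Dt) = 2√(2.67 × 1700) = 134.7 m.
Argument (x−vt)/(2√(Dt)) = (208 − 181.9)/134.7 = 0.1938; ½·erfc(0.1938) = 0.3920.
C = 55.1 × 0.3920 = 21.6 mg/L.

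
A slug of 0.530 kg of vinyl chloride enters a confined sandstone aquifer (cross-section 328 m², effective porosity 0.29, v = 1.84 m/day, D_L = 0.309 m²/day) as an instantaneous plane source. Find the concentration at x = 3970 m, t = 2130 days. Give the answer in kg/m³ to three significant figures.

For an instantaneous plane source, C(x,t) = M/(n_e·A·√(4πDt)) · exp(−(x−vt)²/(4Dt)), with n_e·A the pore (flow) area.
Plume center vt = 1.84 × 2130 = 3919.2 m, so the well at 3970 m is 50.8 m downgradient of the peak.
√(4πDt) = 90.94 m, giving peak height M/(n_e·A·√(4πDt)) = 0.530/(0.29 × 328 × 90.94) = 6.127e-05 kg/m³.
(x−vt)²/(4Dt) = (50.8)²/(4 × 0.309 × 2130) = 0.9802; exp(−0.9802) = 0.3752.
C = 6.127e-05 × 0.3752 = 2.30e-05 kg/m³.

2.30e-05 kg/m³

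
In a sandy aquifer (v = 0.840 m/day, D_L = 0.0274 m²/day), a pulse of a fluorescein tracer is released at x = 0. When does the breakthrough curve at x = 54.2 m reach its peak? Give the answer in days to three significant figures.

For the 1D instantaneous-source solution, setting ∂C/∂t = 0 at fixed x gives v²t² + 2Dt − x² = 0, so t = (√(D² + v²x²) − D)/v².
√(D² + v²x²) = √(0.0274² + 0.840² × 54.2²) = 45.53; v² = 0.7056.
t = (45.53 − 0.0274)/0.7056 = 64.5 days (vs. the pure-advection estimate x/v = 64.5 d).

64.5 days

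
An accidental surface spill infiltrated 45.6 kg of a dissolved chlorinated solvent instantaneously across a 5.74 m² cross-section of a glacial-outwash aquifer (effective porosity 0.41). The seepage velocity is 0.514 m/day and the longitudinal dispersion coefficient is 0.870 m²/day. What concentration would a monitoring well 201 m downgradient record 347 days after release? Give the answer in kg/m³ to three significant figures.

For an instantaneous plane source, C(x,t) = M/(n_e·A·√(4πDt)) · exp(−(x−vt)²/(4Dt)), with n_e·A the pore (flow) area.
Plume center vt = 0.514 × 347 = 178.358 m, so the well at 201 m is 22.642 m downgradient of the peak.
√(4πDt) = 61.59 m, giving peak height M/(n_e·A·√(4πDt)) = 45.6/(0.41 × 5.74 × 61.59) = 0.3146 kg/m³.
(x−vt)²/(4Dt) = (22.642)²/(4 × 0.870 × 347) = 0.4245; exp(−0.4245) = 0.6541.
C = 0.3146 × 0.6541 = 0.206 kg/m³.

0.206 kg/m³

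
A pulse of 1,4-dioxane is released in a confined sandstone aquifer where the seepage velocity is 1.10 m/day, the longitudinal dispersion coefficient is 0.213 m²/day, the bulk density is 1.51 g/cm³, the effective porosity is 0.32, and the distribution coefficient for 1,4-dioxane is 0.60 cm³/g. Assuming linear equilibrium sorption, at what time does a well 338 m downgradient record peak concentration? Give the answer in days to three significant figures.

1180 days

Retardation factor R = 1 + ρ_b·K_d/n = 1 + 1.51 × 0.60/0.32 = 3.831.
Sorption retards both mechanisms: v_R = v/R = 0.2871 m/day, D_R = D/R = 0.05560 m²/day.
Peak time from v_R²t² + 2D_R t − x² = 0: t = (√(D_R² + v_R²x²) − D_R)/v_R².
√(D_R² + v_R²x²) = √(0.05560² + 0.2871² × 338²) = 97.04; v_R² = 0.08243.
t = (97.04 − 0.05560)/0.08243 = 1180 days.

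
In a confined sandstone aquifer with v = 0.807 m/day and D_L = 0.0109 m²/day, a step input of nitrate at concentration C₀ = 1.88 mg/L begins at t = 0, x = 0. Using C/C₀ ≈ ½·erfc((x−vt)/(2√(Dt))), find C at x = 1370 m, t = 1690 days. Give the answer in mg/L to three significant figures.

For a continuous step input, C/C₀ ≈ ½·erfc((x−vt)/(2√(Dt))).
vt = 0.807 × 1690 = 1363.83 m and 2√(Dt) = 2√(0.0109 × 1690) = 8.584 m.
Argument (x−vt)/(2√(Dt)) = (1370 − 1363.83)/8.584 = 0.7188; ½·erfc(0.7188) = 0.1547.
C = 1.88 × 0.1547 = 0.291 mg/L.

0.291 mg/L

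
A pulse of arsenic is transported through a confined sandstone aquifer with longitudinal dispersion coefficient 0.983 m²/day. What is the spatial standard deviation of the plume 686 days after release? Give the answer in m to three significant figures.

36.7 m

Dispersive spreading gives a Gaussian with σ² = 2Dt; advection only shifts the center.
σ = √(2 × 0.983 × 686) = 36.7 m.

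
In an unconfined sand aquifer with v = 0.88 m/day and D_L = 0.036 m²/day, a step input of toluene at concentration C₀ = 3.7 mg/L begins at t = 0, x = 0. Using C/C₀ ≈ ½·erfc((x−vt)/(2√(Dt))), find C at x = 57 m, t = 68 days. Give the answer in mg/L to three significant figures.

For a continuous step input, C/C₀ ≈ ½·erfc((x−vt)/(2√(Dt))).
vt = 0.88 × 68 = 59.84 m and 2√(Dt) = 2√(0.036 × 68) = 3.129 m.
Argument (x−vt)/(2√(Dt)) = (57 − 59.84)/3.129 = -0.9076; ½·erfc(-0.9076) = 0.9003.
C = 3.7 × 0.9003 = 3.33 mg/L.

3.33 mg/L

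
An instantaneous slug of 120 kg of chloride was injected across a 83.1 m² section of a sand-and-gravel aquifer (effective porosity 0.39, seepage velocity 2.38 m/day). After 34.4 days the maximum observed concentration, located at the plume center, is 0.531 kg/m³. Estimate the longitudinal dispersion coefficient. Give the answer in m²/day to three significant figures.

At the plume center C_max = M/(n_e·A·√(4πDt)), so D = M²/(4πt·(n_e·A·C_max)²).
n_e·A·C_max = 0.39 × 83.1 × 0.531 = 17.21 kg/m.
D = 120²/(4π × 34.4 × 17.21²) = 0.112 m²/day.

0.112 m²/day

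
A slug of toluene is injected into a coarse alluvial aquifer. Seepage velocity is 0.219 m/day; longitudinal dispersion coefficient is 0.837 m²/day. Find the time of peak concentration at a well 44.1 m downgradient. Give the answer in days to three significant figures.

185 days

For the 1D instantaneous-source solution, setting ∂C/∂t = 0 at fixed x gives v²t² + 2Dt − x² = 0, so t = (√(D² + v²x²) − D)/v².
√(D² + v²x²) = √(0.837² + 0.219² × 44.1²) = 9.694; v² = 0.047961.
t = (9.694 − 0.837)/0.047961 = 185 days (vs. the pure-advection estimate x/v = 201 d).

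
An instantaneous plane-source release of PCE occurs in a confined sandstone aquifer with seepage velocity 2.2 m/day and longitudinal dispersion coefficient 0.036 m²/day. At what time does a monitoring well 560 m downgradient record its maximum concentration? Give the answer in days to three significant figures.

255 days

For the 1D instantaneous-source solution, setting ∂C/∂t = 0 at fixed x gives v²t² + 2Dt − x² = 0, so t = (√(D² + v²x²) − D)/v².
√(D² + v²x²) = √(0.036² + 2.2² × 560²) = 1232; v² = 4.84.
t = (1232 − 0.036)/4.84 = 255 days (vs. the pure-advection estimate x/v = 255 d).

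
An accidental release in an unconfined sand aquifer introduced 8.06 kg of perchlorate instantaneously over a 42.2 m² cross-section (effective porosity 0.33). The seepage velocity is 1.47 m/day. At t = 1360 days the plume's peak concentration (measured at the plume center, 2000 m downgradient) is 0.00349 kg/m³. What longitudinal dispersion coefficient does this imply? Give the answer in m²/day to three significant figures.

At the plume center C_max = M/(n_e·A·√(4πDt)), so D = M²/(4πt·(n_e·A·C_max)²).
n_e·A·C_max = 0.33 × 42.2 × 0.00349 = 0.04860 kg/m.
D = 8.06²/(4π × 1360 × 0.04860²) = 1.61 m²/day.

1.61 m²/day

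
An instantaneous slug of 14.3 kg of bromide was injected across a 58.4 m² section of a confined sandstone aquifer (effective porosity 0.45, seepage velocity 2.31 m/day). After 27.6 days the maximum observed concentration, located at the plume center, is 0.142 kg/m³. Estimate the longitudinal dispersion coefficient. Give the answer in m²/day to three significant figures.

At the plume center C_max = M/(n_e·A·√(4πDt)), so D = M²/(4πt·(n_e·A·C_max)²).
n_e·A·C_max = 0.45 × 58.4 × 0.142 = 3.732 kg/m.
D = 14.3²/(4π × 27.6 × 3.732²) = 0.0423 m²/day.

0.0423 m²/day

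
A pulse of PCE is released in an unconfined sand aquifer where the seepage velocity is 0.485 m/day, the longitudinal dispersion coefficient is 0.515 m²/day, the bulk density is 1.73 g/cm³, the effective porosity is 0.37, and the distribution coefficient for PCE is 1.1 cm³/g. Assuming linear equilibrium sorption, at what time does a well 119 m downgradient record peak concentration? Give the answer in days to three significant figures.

Retardation factor R = 1 + ρ_b·K_d/n = 1 + 1.73 × 1.1/0.37 = 6.143.
Sorption retards both mechanisms: v_R = v/R = 0.07895 m/day, D_R = D/R = 0.08384 m²/day.
Peak time from v_R²t² + 2D_R t − x² = 0: t = (√(D_R² + v_R²x²) − D_R)/v_R².
√(D_R² + v_R²x²) = √(0.08384² + 0.07895² × 119²) = 9.395; v_R² = 0.006233.
t = (9.395 − 0.08384)/0.006233 = 1490 days.

1490 days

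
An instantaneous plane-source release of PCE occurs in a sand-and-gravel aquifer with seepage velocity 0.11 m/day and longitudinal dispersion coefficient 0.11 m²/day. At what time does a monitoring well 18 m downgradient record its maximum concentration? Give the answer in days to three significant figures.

155 days

For the 1D instantaneous-source solution, setting ∂C/∂t = 0 at fixed x gives v²t² + 2Dt − x² = 0, so t = (√(D² + v²x²) − D)/v².
√(D² + v²x²) = √(0.11² + 0.11² × 18²) = 1.983; v² = 0.0121.
t = (1.983 − 0.11)/0.0121 = 155 days (vs. the pure-advection estimate x/v = 164 d).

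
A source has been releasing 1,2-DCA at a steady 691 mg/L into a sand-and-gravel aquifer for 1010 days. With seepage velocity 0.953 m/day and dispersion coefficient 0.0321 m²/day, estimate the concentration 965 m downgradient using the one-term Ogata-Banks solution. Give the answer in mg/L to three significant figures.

For a continuous step input, C/C₀ ≈ ½·erfc((x−vt)/(2√(Dt))).
vt = 0.953 × 1010 = 962.53 m and 2√(Dt) = 2√(0.0321 × 1010) = 11.39 m.
Argument (x−vt)/(2√(Dt)) = (965 − 962.53)/11.39 = 0.2169; ½·erfc(0.2169) = 0.3795.
C = 691 × 0.3795 = 262 mg/L.

262 mg/L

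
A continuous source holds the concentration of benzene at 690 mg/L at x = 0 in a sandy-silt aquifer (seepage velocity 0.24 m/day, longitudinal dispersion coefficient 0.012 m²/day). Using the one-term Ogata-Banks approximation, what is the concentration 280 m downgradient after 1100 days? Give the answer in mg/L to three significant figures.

For a continuous step input, C/C₀ ≈ ½·erfc((x−vt)/(2√(Dt))).
vt = 0.24 × 1100 = 264 m and 2√(Dt) = 2√(0.012 × 1100) = 7.266 m.
Argument (x−vt)/(2√(Dt)) = (280 − 264)/7.266 = 2.202; ½·erfc(2.202) = 0.0009225.
C = 690 × 0.0009225 = 0.637 mg/L.

0.637 mg/L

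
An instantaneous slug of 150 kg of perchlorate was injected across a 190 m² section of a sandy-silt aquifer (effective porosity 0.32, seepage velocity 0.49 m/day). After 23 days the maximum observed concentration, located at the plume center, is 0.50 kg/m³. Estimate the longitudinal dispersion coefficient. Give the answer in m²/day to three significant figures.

0.0842 m²/day

At the plume center C_max = M/(n_e·A·√(4πDt)), so D = M²/(4πt·(n_e·A·C_max)²).
n_e·A·C_max = 0.32 × 190 × 0.50 = 30.40 kg/m.
D = 150²/(4π × 23 × 30.40²) = 0.0842 m²/day.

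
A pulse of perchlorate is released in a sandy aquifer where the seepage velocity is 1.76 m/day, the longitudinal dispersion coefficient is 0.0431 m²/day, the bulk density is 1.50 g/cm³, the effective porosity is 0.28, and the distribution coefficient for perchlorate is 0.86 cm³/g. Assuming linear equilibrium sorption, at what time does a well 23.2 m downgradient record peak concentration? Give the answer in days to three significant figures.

Retardation factor R = 1 + ρ_b·K_d/n = 1 + 1.50 × 0.86/0.28 = 5.607.
Sorption retards both mechanisms: v_R = v/R = 0.3139 m/day, D_R = D/R = 0.007687 m²/day.
Peak time from v_R²t² + 2D_R t − x² = 0: t = (√(D_R² + v_R²x²) − D_R)/v_R².
√(D_R² + v_R²x²) = √(0.007687² + 0.3139² × 23.2²) = 7.282; v_R² = 0.09853.
t = (7.282 − 0.007687)/0.09853 = 73.8 days.

73.8 days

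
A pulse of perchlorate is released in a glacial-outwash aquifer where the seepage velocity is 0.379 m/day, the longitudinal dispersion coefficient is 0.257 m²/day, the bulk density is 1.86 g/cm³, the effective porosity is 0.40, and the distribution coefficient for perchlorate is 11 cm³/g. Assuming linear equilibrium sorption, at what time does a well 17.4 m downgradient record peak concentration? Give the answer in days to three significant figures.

Retardation factor R = 1 + ρ_b·K_d/n = 1 + 1.86 × 11/0.40 = 52.15.
Sorption retards both mechanisms: v_R = v/R = 0.007267 m/day, D_R = D/R = 0.004928 m²/day.
Peak time from v_R²t² + 2D_R t − x² = 0: t = (√(D_R² + v_R²x²) − D_R)/v_R².
√(D_R² + v_R²x²) = √(0.004928² + 0.007267² × 17.4²) = 0.1265; v_R² = 5.281e-05.
t = (0.1265 − 0.004928)/5.281e-05 = 2300 days.

2300 days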